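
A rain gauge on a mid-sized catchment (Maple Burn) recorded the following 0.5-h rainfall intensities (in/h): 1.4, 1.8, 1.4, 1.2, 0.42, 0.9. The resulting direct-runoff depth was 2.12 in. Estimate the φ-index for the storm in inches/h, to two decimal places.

Only the 5 blocks with intensity above φ contribute runoff: 1.4, 1.8, 1.4, 1.2, 0.9 in/h.
Σ(I−φ)·Δt = d  ⇒  (1.4+1.8+1.4+1.2+0.9 − 5φ)·0.5 = 2.12
φ = (6.700 − 2.12/0.5) / 5 = 0.49 in/h.

φ ≈ 0.49 in/h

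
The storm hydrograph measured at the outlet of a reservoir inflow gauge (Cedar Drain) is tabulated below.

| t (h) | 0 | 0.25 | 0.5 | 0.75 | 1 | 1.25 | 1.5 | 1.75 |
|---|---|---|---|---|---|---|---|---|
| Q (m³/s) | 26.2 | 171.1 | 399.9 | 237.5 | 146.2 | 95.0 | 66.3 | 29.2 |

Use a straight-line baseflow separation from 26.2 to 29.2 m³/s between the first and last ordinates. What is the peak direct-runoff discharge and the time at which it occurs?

Q_p = 372.84 m³/s at t = 0.5 h

Subtracting baseflow gives direct-runoff ordinates: 0.00, 144.47, 372.84, 210.01, 118.29, 66.66, 37.53, 0.00 m³/s.
The maximum is 372.84 m³/s, occurring at the reading for t = 0.5 h.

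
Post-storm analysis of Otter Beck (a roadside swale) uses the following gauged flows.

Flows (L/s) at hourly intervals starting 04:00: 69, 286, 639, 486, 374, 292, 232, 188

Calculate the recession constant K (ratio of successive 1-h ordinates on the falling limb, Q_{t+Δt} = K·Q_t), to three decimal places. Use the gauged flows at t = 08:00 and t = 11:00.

K ≈ 0.795

Using the recession-limb readings at t = 08:00 and t = 11:00: Q falls from 374 to 188 L/s over 3 intervals.
K = (Q₂/Q₁)^(1/3) = (188/374)^(1/3) = 0.795.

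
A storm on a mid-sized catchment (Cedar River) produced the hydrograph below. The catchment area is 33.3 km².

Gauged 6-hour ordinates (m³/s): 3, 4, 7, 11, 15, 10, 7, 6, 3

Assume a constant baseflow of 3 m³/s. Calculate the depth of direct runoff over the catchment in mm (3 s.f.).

d ≈ 25.3 mm

Direct runoff: 0.0, 1.0, 4.0, 8.0, 12.0, 7.0, 4.0, 3.0, 0.0 m³/s; ΣQ_DR = 39.00 m³/s.
V = ΣQ_DR · Δt = 39.00 × 21600 s = 8.424 × 10^5 m³.
Over A = 33.3 km², depth = V / A = 25.3 mm.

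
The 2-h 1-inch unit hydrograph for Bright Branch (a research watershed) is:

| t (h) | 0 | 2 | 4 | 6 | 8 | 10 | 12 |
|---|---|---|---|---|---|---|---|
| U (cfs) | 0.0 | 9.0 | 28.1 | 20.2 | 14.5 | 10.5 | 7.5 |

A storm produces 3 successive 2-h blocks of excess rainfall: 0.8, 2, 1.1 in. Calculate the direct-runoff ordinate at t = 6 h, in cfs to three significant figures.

Q ≈ 82.3 cfs

By discrete convolution, Q_j = Σ (P_i / 1 in) · U_{j−i}.
At t = 6 h (j=3): Q = (0.8/1)·20.2 + (2/1)·28.1 + (1.1/1)·9.0 = 82.3 cfs.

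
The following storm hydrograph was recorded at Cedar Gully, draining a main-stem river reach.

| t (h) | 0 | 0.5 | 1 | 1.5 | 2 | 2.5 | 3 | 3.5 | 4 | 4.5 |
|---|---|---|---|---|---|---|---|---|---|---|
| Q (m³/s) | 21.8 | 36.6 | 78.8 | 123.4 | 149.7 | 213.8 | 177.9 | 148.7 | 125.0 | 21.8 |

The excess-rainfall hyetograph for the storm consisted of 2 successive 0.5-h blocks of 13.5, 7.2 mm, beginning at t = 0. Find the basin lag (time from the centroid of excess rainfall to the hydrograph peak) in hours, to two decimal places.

Centroid of excess rainfall: t_c = Σ P_i·t̄_i / ΣP_i = 0.4239 h (block centres at 0.25, 0.75 h).
Hydrograph peak occurs at t = 2.5 h, so basin lag t_L = 2.5 − 0.4239 = 2.08 h.

t_L ≈ 2.08 h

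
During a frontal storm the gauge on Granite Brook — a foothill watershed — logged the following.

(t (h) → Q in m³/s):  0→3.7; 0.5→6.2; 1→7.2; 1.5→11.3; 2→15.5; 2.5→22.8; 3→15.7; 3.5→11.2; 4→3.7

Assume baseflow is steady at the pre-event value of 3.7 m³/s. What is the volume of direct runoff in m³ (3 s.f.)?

V ≈ 1.15 × 10^5 m³

Direct-runoff ordinates (Q − Q_b): 0.0, 2.5, 3.5, 7.6, 11.8, 19.1, 12.0, 7.5, 0.0 m³/s.
ΣQ_DR = 64.00 m³/s.
With Δt = 0.5 h = 1800 s, V = ΣQ_DR · Δt = 64.00 × 1800 = 1.15 × 10^5 m³.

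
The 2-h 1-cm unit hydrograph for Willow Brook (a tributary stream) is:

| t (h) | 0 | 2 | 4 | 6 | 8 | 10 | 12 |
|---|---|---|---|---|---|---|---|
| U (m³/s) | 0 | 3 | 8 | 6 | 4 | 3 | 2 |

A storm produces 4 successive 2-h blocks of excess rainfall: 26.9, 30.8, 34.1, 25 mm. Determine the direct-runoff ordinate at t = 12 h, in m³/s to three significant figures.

By discrete convolution, Q_j = Σ (P_i / 10 mm) · U_{j−i}.
At t = 12 h (j=6): Q = (26.9/10)·2 + (30.8/10)·3 + (34.1/10)·4 + (25/10)·6 = 43.3 m³/s.

Q ≈ 43.3 m³/s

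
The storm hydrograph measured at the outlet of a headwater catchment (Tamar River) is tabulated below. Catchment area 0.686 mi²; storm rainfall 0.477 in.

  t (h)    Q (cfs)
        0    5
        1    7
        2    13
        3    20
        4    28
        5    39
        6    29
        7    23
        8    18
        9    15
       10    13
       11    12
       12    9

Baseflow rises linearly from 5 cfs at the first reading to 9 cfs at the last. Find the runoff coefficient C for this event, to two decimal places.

C ≈ 0.66

ΣQ_DR = 140.0 cfs; V = ΣQ_DR·Δt = 5.040 × 10^5 ft³.
Runoff depth d = V / A = 0.3162 in.
C = d / P = 0.3162 / 0.477 = 0.66.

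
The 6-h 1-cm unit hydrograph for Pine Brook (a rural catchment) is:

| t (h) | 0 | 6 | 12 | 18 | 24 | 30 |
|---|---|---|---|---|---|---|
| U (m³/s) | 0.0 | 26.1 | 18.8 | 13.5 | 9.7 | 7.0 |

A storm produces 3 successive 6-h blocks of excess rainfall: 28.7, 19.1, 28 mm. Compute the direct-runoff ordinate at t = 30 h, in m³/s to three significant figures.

By discrete convolution, Q_j = Σ (P_i / 10 mm) · U_{j−i}.
At t = 30 h (j=5): Q = (28.7/10)·7.0 + (19.1/10)·9.7 + (28/10)·13.5 = 76.4 m³/s.

Q ≈ 76.4 m³/s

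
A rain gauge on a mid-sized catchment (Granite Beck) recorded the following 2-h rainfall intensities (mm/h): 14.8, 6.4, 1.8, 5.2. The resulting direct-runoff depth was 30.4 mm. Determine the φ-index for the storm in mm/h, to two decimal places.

Only the 3 blocks with intensity above φ contribute runoff: 14.8, 6.4, 5.2 mm/h.
Σ(I−φ)·Δt = d  ⇒  (14.8+6.4+5.2 − 3φ)·2 = 30.4
φ = (26.40 − 30.4/2) / 3 = 3.73 mm/h.

φ ≈ 3.73 mm/h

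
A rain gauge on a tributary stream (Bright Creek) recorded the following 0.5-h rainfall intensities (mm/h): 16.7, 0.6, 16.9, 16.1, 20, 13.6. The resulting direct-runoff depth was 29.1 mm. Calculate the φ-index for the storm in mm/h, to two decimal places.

φ ≈ 5.02 mm/h

Only the 5 blocks with intensity above φ contribute runoff: 16.7, 16.9, 16.1, 20, 13.6 mm/h.
Σ(I−φ)·Δt = d  ⇒  (16.7+16.9+16.1+20+13.6 − 5φ)·0.5 = 29.1
φ = (83.30 − 29.1/0.5) / 5 = 5.02 mm/h.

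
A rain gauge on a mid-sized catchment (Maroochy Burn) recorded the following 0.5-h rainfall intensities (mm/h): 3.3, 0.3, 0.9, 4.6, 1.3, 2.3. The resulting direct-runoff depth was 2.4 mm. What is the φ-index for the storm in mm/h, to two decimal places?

Only the 3 blocks with intensity above φ contribute runoff: 3.3, 4.6, 2.3 mm/h.
Σ(I−φ)·Δt = d  ⇒  (3.3+4.6+2.3 − 3φ)·0.5 = 2.4
φ = (10.20 − 2.4/0.5) / 3 = 1.80 mm/h.

φ ≈ 1.80 mm/h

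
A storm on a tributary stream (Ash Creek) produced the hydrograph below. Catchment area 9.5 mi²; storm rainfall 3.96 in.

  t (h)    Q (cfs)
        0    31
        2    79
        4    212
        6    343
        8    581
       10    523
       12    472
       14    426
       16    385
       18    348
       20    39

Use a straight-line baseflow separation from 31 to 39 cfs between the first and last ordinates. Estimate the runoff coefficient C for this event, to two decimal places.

ΣQ_DR = 3054 cfs; V = ΣQ_DR·Δt = 2.199 × 10^7 ft³.
Runoff depth d = V / A = 0.9963 in.
C = d / P = 0.9963 / 3.96 = 0.25.

C ≈ 0.25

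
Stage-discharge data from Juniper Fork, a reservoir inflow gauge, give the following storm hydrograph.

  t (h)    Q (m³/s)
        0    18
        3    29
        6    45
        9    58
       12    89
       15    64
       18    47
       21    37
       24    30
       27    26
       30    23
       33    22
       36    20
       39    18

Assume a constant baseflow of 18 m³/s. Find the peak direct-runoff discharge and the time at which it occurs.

Q_p = 71.0 m³/s at t = 12 h

Subtracting baseflow gives direct-runoff ordinates: 0.0, 11.0, 27.0, 40.0, 71.0, 46.0, 29.0, 19.0, 12.0, 8.0, 5.0, 4.0, 2.0, 0.0 m³/s.
The maximum is 71.0 m³/s, occurring at the reading for t = 12 h.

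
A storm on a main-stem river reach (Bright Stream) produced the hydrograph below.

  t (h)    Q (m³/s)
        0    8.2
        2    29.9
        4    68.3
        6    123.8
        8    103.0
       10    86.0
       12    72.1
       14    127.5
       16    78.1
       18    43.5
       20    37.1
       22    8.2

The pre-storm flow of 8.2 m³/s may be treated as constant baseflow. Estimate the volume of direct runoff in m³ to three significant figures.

V ≈ 4.95 × 10^6 m³

Direct-runoff ordinates (Q − Q_b): 0.0, 21.7, 60.1, 115.6, 94.8, 77.8, 63.9, 119.3, 69.9, 35.3, 28.9, 0.0 m³/s.
ΣQ_DR = 687.3 m³/s.
With Δt = 2 h = 7200 s, V = ΣQ_DR · Δt = 687.3 × 7200 = 4.95 × 10^6 m³.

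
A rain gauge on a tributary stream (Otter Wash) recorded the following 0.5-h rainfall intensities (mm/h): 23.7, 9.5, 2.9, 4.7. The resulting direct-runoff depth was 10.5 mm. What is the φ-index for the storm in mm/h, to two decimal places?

φ ≈ 6.10 mm/h

Only the 2 blocks with intensity above φ contribute runoff: 23.7, 9.5 mm/h.
Σ(I−φ)·Δt = d  ⇒  (23.7+9.5 − 2φ)·0.5 = 10.5
φ = (33.20 − 10.5/0.5) / 2 = 6.10 mm/h.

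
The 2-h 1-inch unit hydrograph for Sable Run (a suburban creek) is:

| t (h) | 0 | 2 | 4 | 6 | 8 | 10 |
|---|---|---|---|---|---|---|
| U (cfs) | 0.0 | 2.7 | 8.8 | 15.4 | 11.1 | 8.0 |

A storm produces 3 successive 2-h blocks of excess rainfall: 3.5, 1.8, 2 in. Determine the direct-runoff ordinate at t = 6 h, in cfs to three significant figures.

By discrete convolution, Q_j = Σ (P_i / 1 in) · U_{j−i}.
At t = 6 h (j=3): Q = (3.5/1)·15.4 + (1.8/1)·8.8 + (2/1)·2.7 = 75.1 cfs.

Q ≈ 75.1 cfs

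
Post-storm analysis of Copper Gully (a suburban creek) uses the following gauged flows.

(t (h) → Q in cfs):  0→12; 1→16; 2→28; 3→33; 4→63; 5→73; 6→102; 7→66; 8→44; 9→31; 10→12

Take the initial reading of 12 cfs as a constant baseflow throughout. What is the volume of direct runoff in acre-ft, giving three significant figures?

Direct-runoff ordinates (Q − Q_b): 0.0, 4.0, 16.0, 21.0, 51.0, 61.0, 90.0, 54.0, 32.0, 19.0, 0.0 cfs.
ΣQ_DR = 348.0 cfs.
With Δt = 1 h = 3600 s, V = ΣQ_DR · Δt = 348.0 × 3600 = 1.25 × 10^6 ft³ = 28.8 acre-ft.

V ≈ 28.8 acre-ft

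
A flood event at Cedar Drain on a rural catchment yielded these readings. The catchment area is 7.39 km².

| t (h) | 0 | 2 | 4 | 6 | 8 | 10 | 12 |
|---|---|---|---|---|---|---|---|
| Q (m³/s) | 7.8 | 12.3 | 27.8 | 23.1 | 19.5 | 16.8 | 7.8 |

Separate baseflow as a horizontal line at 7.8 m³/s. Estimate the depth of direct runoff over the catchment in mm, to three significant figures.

d ≈ 58.9 mm

Direct runoff: 0.0, 4.5, 20.0, 15.3, 11.7, 9.0, 0.0 m³/s; ΣQ_DR = 60.50 m³/s.
V = ΣQ_DR · Δt = 60.50 × 7200 s = 4.356 × 10^5 m³.
Over A = 7.39 km², depth = V / A = 58.9 mm.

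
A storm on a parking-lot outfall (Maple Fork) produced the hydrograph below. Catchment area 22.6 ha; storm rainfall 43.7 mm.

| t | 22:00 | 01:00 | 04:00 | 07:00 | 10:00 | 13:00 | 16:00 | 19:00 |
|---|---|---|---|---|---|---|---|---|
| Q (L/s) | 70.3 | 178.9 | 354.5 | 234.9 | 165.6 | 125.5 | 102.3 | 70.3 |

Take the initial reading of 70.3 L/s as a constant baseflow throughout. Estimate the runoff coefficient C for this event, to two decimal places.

C ≈ 0.81

ΣQ_DR = 739.9 L/s; V = ΣQ_DR·Δt = 7.991 × 10^6 L.
Runoff depth d = V / A = 35.36 mm.
C = d / P = 35.36 / 43.7 = 0.81.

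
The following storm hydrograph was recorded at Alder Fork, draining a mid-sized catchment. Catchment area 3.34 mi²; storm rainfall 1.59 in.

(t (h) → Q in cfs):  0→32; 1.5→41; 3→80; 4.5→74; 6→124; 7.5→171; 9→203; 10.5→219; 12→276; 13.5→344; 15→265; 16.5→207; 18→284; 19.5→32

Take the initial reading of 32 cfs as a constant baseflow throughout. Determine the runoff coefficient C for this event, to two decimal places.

ΣQ_DR = 1904 cfs; V = ΣQ_DR·Δt = 1.028 × 10^7 ft³.
Runoff depth d = V / A = 1.325 in.
C = d / P = 1.325 / 1.59 = 0.83.

C ≈ 0.83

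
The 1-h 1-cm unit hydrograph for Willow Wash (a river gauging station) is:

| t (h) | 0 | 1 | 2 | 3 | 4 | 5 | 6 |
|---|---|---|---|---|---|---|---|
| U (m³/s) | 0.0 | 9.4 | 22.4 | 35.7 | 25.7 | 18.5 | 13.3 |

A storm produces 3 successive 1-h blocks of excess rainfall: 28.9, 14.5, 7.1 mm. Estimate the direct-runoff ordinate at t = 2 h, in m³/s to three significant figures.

Q ≈ 78.4 m³/s

By discrete convolution, Q_j = Σ (P_i / 10 mm) · U_{j−i}.
At t = 2 h (j=2): Q = (28.9/10)·22.4 + (14.5/10)·9.4 + (7.1/10)·0.0 = 78.4 m³/s.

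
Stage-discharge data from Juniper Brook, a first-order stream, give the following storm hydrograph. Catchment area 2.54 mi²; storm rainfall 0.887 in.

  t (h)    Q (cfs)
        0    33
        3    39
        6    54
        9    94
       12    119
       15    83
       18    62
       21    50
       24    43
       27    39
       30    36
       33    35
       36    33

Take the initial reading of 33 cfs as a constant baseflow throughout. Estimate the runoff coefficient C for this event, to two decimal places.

ΣQ_DR = 291.0 cfs; V = ΣQ_DR·Δt = 3.143 × 10^6 ft³.
Runoff depth d = V / A = 0.5326 in.
C = d / P = 0.5326 / 0.887 = 0.60.

C ≈ 0.60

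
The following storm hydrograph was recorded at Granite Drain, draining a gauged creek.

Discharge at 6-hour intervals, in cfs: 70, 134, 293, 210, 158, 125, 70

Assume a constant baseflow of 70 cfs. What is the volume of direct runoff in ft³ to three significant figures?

Direct-runoff ordinates (Q − Q_b): 0.0, 64.0, 223.0, 140.0, 88.0, 55.0, 0.0 cfs.
ΣQ_DR = 570.0 cfs.
With Δt = 6 h = 21600 s, V = ΣQ_DR · Δt = 570.0 × 21600 = 1.23 × 10^7 ft³.

V ≈ 1.23 × 10^7 ft³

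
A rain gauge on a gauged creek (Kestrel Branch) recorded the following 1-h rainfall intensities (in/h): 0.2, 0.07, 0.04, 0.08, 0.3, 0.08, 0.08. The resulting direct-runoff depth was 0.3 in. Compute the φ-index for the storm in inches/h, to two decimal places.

φ ≈ 0.10 in/h

Only the 2 blocks with intensity above φ contribute runoff: 0.2, 0.3 in/h.
Σ(I−φ)·Δt = d  ⇒  (0.2+0.3 − 2φ)·1 = 0.3
φ = (0.5000 − 0.3/1) / 2 = 0.10 in/h.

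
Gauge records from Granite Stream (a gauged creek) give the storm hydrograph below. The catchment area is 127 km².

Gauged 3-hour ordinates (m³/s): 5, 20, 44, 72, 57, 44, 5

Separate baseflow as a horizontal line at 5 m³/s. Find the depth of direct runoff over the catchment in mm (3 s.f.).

d ≈ 18.0 mm

Direct runoff: 0.0, 15.0, 39.0, 67.0, 52.0, 39.0, 0.0 m³/s; ΣQ_DR = 212.0 m³/s.
V = ΣQ_DR · Δt = 212.0 × 10800 s = 2.290 × 10^6 m³.
Over A = 127 km², depth = V / A = 18.0 mm.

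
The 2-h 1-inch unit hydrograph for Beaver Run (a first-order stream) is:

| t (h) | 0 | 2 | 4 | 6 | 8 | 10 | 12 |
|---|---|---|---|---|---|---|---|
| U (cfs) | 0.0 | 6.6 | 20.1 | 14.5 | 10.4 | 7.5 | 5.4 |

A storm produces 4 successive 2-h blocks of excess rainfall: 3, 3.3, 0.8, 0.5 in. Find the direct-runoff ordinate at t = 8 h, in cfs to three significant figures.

By discrete convolution, Q_j = Σ (P_i / 1 in) · U_{j−i}.
At t = 8 h (j=4): Q = (3/1)·10.4 + (3.3/1)·14.5 + (0.8/1)·20.1 + (0.5/1)·6.6 = 98.4 cfs.

Q ≈ 98.4 cfs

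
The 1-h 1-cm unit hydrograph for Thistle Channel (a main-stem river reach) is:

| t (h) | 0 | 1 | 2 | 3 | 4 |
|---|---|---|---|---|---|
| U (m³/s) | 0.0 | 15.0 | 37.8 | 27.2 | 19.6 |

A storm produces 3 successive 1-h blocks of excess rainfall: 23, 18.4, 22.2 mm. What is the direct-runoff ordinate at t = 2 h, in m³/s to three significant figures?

Q ≈ 115 m³/s

By discrete convolution, Q_j = Σ (P_i / 10 mm) · U_{j−i}.
At t = 2 h (j=2): Q = (23/10)·37.8 + (18.4/10)·15.0 + (22.2/10)·0.0 = 115 m³/s.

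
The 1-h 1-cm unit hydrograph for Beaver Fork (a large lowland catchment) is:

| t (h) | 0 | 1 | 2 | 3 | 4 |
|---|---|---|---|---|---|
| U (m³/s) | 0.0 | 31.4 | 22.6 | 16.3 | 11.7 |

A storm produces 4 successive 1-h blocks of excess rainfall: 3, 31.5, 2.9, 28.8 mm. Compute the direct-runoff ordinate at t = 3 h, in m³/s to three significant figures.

By discrete convolution, Q_j = Σ (P_i / 10 mm) · U_{j−i}.
At t = 3 h (j=3): Q = (3/10)·16.3 + (31.5/10)·22.6 + (2.9/10)·31.4 + (28.8/10)·0.0 = 85.2 m³/s.

Q ≈ 85.2 m³/s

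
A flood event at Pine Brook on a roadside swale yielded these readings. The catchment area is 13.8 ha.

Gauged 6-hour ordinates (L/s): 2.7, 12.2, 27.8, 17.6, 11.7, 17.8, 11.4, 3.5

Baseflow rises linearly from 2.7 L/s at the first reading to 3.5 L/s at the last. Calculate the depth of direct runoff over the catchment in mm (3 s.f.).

Direct runoff: 0.00, 9.39, 24.87, 14.56, 8.54, 14.53, 8.01, 0.00 L/s; ΣQ_DR = 79.90 L/s.
V = ΣQ_DR · Δt = 79.90 × 21600 s = 1.726 × 10^6 L.
Over A = 13.8 ha, depth = V / A = 12.5 mm.

d ≈ 12.5 mm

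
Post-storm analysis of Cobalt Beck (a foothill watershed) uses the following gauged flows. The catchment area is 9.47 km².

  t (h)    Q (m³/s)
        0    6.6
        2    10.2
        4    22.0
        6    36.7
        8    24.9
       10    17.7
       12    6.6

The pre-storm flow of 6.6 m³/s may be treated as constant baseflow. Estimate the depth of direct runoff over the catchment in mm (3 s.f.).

Direct runoff: 0.0, 3.6, 15.4, 30.1, 18.3, 11.1, 0.0 m³/s; ΣQ_DR = 78.50 m³/s.
V = ΣQ_DR · Δt = 78.50 × 7200 s = 5.652 × 10^5 m³.
Over A = 9.47 km², depth = V / A = 59.7 mm.

d ≈ 59.7 mm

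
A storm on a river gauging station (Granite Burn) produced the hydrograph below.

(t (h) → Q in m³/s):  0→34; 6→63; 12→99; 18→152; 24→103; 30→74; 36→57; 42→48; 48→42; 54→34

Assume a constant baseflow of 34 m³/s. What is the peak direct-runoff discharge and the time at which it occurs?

Subtracting baseflow gives direct-runoff ordinates: 0.0, 29.0, 65.0, 118.0, 69.0, 40.0, 23.0, 14.0, 8.0, 0.0 m³/s.
The maximum is 118.0 m³/s, occurring at the reading for t = 18 h.

Q_p = 118.0 m³/s at t = 18 h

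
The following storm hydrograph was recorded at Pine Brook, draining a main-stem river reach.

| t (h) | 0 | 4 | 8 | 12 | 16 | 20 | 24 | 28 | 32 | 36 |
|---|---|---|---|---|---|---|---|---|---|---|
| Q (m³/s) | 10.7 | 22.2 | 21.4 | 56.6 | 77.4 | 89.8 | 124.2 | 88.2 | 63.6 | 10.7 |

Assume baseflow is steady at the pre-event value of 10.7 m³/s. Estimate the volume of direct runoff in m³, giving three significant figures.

V ≈ 6.59 × 10^6 m³

Direct-runoff ordinates (Q − Q_b): 0.0, 11.5, 10.7, 45.9, 66.7, 79.1, 113.5, 77.5, 52.9, 0.0 m³/s.
ΣQ_DR = 457.8 m³/s.
With Δt = 4 h = 14400 s, V = ΣQ_DR · Δt = 457.8 × 14400 = 6.59 × 10^6 m³.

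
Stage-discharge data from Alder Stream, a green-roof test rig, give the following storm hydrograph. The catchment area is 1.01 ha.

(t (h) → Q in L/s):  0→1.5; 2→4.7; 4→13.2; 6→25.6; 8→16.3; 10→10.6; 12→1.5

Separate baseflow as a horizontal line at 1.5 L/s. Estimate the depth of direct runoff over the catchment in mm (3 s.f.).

d ≈ 44.8 mm

Direct runoff: 0.0, 3.2, 11.7, 24.1, 14.8, 9.1, 0.0 L/s; ΣQ_DR = 62.90 L/s.
V = ΣQ_DR · Δt = 62.90 × 7200 s = 4.529 × 10^5 L.
Over A = 1.01 ha, depth = V / A = 44.8 mm.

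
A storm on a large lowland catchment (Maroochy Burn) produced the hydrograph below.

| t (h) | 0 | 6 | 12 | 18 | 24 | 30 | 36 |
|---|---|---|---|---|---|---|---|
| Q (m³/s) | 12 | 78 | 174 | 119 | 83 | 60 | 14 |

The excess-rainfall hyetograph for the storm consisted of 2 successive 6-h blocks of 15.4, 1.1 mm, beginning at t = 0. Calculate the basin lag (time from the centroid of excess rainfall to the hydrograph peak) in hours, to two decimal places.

t_L ≈ 8.60 h

Centroid of excess rainfall: t_c = Σ P_i·t̄_i / ΣP_i = 3.4000 h (block centres at 3, 9 h).
Hydrograph peak occurs at t = 12 h, so basin lag t_L = 12 − 3.4000 = 8.60 h.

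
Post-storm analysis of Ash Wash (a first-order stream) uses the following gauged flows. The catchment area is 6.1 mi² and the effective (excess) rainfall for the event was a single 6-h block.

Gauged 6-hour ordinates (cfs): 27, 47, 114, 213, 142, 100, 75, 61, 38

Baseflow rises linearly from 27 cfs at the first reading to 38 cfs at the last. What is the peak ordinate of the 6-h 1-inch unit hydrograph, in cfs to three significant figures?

U_p ≈ 228 cfs

Direct runoff: 0.00, 18.62, 84.25, 181.88, 109.50, 66.12, 39.75, 24.38, 0.00 cfs; ΣQ_DR = 524.5 cfs, peak = 181.88 cfs.
Runoff depth d = ΣQ_DR·Δt / A = 524.5 × 21600 / (6.1 mi²) = 0.7994 in.
The 1-inch UH is the DRH scaled by (1 in)/d, so U_p = 181.88 × 1/0.7994 = 228 cfs.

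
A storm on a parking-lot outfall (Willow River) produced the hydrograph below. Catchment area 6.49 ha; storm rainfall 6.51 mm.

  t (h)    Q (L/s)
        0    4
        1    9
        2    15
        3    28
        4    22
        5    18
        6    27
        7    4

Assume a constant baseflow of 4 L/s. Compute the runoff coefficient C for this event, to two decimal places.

C ≈ 0.81

ΣQ_DR = 95.00 L/s; V = ΣQ_DR·Δt = 3.420 × 10^5 L.
Runoff depth d = V / A = 5.270 mm.
C = d / P = 5.270 / 6.51 = 0.81.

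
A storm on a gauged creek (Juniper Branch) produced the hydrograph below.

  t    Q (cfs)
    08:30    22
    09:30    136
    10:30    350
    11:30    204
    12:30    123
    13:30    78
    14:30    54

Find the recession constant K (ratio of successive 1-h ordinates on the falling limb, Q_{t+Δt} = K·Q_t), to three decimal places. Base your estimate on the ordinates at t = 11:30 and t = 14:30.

K ≈ 0.642

Using the recession-limb readings at t = 11:30 and t = 14:30: Q falls from 204 to 54 cfs over 3 intervals.
K = (Q₂/Q₁)^(1/3) = (54/204)^(1/3) = 0.642.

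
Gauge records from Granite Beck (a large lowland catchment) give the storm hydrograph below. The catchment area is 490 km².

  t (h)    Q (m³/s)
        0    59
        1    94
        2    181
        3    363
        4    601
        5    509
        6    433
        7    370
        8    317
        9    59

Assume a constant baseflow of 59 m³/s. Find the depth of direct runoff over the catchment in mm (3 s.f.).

Direct runoff: 0.0, 35.0, 122.0, 304.0, 542.0, 450.0, 374.0, 311.0, 258.0, 0.0 m³/s; ΣQ_DR = 2396 m³/s.
V = ΣQ_DR · Δt = 2396 × 3600 s = 8.626 × 10^6 m³.
Over A = 490 km², depth = V / A = 17.6 mm.

d ≈ 17.6 mm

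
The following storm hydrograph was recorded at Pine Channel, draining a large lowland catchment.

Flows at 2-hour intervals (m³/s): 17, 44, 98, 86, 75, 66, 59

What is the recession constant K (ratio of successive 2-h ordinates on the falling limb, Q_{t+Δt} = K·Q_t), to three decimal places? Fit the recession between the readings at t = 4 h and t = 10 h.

Using the recession-limb readings at t = 4 h and t = 10 h: Q falls from 98 to 66 m³/s over 3 intervals.
K = (Q₂/Q₁)^(1/3) = (66/98)^(1/3) = 0.877.

K ≈ 0.877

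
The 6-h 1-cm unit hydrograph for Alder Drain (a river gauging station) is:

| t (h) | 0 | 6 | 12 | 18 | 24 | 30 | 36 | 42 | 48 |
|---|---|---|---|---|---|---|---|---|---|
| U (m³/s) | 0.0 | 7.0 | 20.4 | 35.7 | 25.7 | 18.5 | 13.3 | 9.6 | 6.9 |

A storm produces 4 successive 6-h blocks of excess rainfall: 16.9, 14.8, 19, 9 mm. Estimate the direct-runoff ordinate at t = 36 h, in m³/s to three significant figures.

Q ≈ 131 m³/s

By discrete convolution, Q_j = Σ (P_i / 10 mm) · U_{j−i}.
At t = 36 h (j=6): Q = (16.9/10)·13.3 + (14.8/10)·18.5 + (19/10)·25.7 + (9/10)·35.7 = 131 m³/s.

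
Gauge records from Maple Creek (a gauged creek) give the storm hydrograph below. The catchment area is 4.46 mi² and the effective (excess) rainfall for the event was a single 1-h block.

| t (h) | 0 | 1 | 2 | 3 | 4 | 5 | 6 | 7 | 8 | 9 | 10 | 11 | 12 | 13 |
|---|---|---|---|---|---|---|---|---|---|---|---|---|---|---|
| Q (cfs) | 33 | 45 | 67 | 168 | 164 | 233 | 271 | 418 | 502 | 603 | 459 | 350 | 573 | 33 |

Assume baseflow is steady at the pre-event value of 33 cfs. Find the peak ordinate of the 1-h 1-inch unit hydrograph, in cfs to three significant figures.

U_p ≈ 475 cfs

Direct runoff: 0.0, 12.0, 34.0, 135.0, 131.0, 200.0, 238.0, 385.0, 469.0, 570.0, 426.0, 317.0, 540.0, 0.0 cfs; ΣQ_DR = 3457 cfs, peak = 570.0 cfs.
Runoff depth d = ΣQ_DR·Δt / A = 3457 × 3600 / (4.46 mi²) = 1.201 in.
The 1-inch UH is the DRH scaled by (1 in)/d, so U_p = 570.0 × 1/1.201 = 475 cfs.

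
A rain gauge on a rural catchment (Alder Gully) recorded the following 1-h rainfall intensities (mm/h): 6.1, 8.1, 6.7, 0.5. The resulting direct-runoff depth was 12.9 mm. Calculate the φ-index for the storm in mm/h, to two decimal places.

φ ≈ 2.67 mm/h

Only the 3 blocks with intensity above φ contribute runoff: 6.1, 8.1, 6.7 mm/h.
Σ(I−φ)·Δt = d  ⇒  (6.1+8.1+6.7 − 3φ)·1 = 12.9
φ = (20.90 − 12.9/1) / 3 = 2.67 mm/h.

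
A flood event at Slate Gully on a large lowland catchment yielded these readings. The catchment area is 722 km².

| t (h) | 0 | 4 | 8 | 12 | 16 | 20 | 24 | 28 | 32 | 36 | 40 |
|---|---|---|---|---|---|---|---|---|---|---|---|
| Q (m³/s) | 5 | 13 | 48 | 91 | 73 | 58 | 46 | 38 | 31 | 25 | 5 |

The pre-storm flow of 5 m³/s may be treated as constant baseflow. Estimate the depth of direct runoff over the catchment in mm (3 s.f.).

d ≈ 7.54 mm

Direct runoff: 0.0, 8.0, 43.0, 86.0, 68.0, 53.0, 41.0, 33.0, 26.0, 20.0, 0.0 m³/s; ΣQ_DR = 378.0 m³/s.
V = ΣQ_DR · Δt = 378.0 × 14400 s = 5.443 × 10^6 m³.
Over A = 722 km², depth = V / A = 7.54 mm.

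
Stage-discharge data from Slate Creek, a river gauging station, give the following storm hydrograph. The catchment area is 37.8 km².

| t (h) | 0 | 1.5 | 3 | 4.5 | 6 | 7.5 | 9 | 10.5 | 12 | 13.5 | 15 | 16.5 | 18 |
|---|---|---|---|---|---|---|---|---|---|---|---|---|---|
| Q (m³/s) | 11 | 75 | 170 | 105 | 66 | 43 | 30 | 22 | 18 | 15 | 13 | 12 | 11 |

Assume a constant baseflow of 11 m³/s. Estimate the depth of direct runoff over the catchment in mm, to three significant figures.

Direct runoff: 0.0, 64.0, 159.0, 94.0, 55.0, 32.0, 19.0, 11.0, 7.0, 4.0, 2.0, 1.0, 0.0 m³/s; ΣQ_DR = 448.0 m³/s.
V = ΣQ_DR · Δt = 448.0 × 5400 s = 2.419 × 10^6 m³.
Over A = 37.8 km², depth = V / A = 64.0 mm.

d ≈ 64.0 mm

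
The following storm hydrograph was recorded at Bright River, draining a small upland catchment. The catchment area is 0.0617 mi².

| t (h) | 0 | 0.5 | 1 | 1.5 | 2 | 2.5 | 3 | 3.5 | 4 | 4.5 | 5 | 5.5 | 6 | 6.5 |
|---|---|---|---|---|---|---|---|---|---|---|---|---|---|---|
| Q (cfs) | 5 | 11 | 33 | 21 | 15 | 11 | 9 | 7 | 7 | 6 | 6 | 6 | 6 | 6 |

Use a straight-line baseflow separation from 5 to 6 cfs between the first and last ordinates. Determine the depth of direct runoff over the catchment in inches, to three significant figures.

Direct runoff: 0.00, 5.92, 27.85, 15.77, 9.69, 5.62, 3.54, 1.46, 1.38, 0.31, 0.23, 0.15, 0.08, 0.00 cfs; ΣQ_DR = 72.00 cfs.
V = ΣQ_DR · Δt = 72.00 × 1800 s = 1.296 × 10^5 ft³.
Over A = 0.0617 mi², depth = V / A = 0.904 in.

d ≈ 0.904 in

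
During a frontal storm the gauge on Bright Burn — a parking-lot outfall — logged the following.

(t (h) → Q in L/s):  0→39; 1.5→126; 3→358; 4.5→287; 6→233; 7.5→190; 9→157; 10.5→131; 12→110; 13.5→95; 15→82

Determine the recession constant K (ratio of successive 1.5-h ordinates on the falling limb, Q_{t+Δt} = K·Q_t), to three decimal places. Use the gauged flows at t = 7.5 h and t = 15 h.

K ≈ 0.845

Using the recession-limb readings at t = 7.5 h and t = 15 h: Q falls from 190 to 82 L/s over 5 intervals.
K = (Q₂/Q₁)^(1/5) = (82/190)^(1/5) = 0.845.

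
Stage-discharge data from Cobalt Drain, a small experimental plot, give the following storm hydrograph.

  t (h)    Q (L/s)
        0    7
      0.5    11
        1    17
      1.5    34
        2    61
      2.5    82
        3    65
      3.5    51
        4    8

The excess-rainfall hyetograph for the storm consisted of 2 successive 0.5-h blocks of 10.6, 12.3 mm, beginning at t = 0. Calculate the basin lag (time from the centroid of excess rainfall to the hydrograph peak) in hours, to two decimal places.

Centroid of excess rainfall: t_c = Σ P_i·t̄_i / ΣP_i = 0.5186 h (block centres at 0.25, 0.75 h).
Hydrograph peak occurs at t = 2.5 h, so basin lag t_L = 2.5 − 0.5186 = 1.98 h.

t_L ≈ 1.98 h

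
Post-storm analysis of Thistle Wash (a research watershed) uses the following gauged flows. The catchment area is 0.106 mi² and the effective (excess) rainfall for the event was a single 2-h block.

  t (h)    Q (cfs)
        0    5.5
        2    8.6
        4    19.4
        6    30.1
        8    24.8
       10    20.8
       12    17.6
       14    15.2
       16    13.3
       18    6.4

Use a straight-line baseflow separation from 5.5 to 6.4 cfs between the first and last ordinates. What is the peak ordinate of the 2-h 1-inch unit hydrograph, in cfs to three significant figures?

U_p ≈ 8.13 cfs

Direct runoff: 0.00, 3.00, 13.70, 24.30, 18.90, 14.80, 11.50, 9.00, 7.00, 0.00 cfs; ΣQ_DR = 102.2 cfs, peak = 24.30 cfs.
Runoff depth d = ΣQ_DR·Δt / A = 102.2 × 7200 / (0.106 mi²) = 2.988 in.
The 1-inch UH is the DRH scaled by (1 in)/d, so U_p = 24.30 × 1/2.988 = 8.13 cfs.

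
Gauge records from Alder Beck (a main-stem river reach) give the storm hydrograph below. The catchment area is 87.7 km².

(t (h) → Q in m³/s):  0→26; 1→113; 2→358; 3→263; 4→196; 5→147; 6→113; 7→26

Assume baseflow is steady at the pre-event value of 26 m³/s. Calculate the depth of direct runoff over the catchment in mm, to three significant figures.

d ≈ 42.4 mm

Direct runoff: 0.0, 87.0, 332.0, 237.0, 170.0, 121.0, 87.0, 0.0 m³/s; ΣQ_DR = 1034 m³/s.
V = ΣQ_DR · Δt = 1034 × 3600 s = 3.722 × 10^6 m³.
Over A = 87.7 km², depth = V / A = 42.4 mm.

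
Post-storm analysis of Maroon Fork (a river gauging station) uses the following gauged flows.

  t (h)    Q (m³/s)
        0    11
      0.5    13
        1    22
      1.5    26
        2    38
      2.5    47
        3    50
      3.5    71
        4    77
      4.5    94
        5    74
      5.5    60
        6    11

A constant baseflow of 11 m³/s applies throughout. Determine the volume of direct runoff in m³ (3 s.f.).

Direct-runoff ordinates (Q − Q_b): 0.0, 2.0, 11.0, 15.0, 27.0, 36.0, 39.0, 60.0, 66.0, 83.0, 63.0, 49.0, 0.0 m³/s.
ΣQ_DR = 451.0 m³/s.
With Δt = 0.5 h = 1800 s, V = ΣQ_DR · Δt = 451.0 × 1800 = 8.12 × 10^5 m³.

V ≈ 8.12 × 10^5 m³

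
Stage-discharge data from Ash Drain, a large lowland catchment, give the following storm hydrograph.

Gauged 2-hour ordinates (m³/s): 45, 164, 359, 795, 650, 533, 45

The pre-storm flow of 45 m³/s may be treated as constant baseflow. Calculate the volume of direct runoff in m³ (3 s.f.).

Direct-runoff ordinates (Q − Q_b): 0.0, 119.0, 314.0, 750.0, 605.0, 488.0, 0.0 m³/s.
ΣQ_DR = 2276 m³/s.
With Δt = 2 h = 7200 s, V = ΣQ_DR · Δt = 2276 × 7200 = 1.64 × 10^7 m³.

V ≈ 1.64 × 10^7 m³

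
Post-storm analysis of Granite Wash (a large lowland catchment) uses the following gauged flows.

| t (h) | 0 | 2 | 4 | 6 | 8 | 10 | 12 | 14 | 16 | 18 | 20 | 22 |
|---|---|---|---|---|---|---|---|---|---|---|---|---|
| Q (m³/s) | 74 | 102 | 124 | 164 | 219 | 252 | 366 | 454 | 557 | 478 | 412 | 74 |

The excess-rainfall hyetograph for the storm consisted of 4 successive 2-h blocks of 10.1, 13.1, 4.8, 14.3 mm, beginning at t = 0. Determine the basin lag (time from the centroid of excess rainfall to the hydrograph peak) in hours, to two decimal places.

t_L ≈ 11.90 h

Centroid of excess rainfall: t_c = Σ P_i·t̄_i / ΣP_i = 4.1017 h (block centres at 1, 3, 5, 7 h).
Hydrograph peak occurs at t = 16 h, so basin lag t_L = 16 − 4.1017 = 11.90 h.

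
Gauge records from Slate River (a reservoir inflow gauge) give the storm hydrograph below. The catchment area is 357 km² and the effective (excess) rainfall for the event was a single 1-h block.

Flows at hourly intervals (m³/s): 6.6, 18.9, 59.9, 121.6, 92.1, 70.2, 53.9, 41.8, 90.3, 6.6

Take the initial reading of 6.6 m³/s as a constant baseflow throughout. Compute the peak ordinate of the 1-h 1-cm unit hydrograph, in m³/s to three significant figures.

Direct runoff: 0.0, 12.3, 53.3, 115.0, 85.5, 63.6, 47.3, 35.2, 83.7, 0.0 m³/s; ΣQ_DR = 495.9 m³/s, peak = 115.0 m³/s.
Runoff depth d = ΣQ_DR·Δt / A = 495.9 × 3600 / (357 km²) = 5.001 mm.
The 1-cm UH is the DRH scaled by (10 mm)/d, so U_p = 115.0 × 10/5.001 = 230 m³/s.

U_p ≈ 230 m³/s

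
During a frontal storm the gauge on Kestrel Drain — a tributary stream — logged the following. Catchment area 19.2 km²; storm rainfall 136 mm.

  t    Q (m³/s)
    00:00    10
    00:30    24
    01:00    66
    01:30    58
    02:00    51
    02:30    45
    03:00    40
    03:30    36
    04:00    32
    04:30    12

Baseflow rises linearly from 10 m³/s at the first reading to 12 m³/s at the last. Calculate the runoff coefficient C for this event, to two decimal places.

C ≈ 0.18

ΣQ_DR = 264.0 m³/s; V = ΣQ_DR·Δt = 4.752 × 10^5 m³.
Runoff depth d = V / A = 24.75 mm.
C = d / P = 24.75 / 136 = 0.18.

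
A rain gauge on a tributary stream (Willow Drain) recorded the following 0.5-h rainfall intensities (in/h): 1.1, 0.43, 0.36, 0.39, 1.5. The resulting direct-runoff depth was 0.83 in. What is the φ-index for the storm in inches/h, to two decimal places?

Only the 2 blocks with intensity above φ contribute runoff: 1.1, 1.5 in/h.
Σ(I−φ)·Δt = d  ⇒  (1.1+1.5 − 2φ)·0.5 = 0.83
φ = (2.600 − 0.83/0.5) / 2 = 0.47 in/h.

φ ≈ 0.47 in/h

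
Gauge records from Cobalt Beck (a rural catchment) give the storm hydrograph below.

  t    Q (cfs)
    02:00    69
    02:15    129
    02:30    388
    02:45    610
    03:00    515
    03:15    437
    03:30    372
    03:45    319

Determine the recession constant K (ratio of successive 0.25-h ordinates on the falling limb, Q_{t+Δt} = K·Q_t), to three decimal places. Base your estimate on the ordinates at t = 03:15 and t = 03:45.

K ≈ 0.854

Using the recession-limb readings at t = 03:15 and t = 03:45: Q falls from 437 to 319 cfs over 2 intervals.
K = (Q₂/Q₁)^(1/2) = (319/437)^(1/2) = 0.854.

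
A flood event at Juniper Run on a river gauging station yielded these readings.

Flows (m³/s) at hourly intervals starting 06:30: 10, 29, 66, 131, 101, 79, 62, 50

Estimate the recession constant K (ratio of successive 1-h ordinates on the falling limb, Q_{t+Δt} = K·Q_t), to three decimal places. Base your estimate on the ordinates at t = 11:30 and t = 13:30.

Using the recession-limb readings at t = 11:30 and t = 13:30: Q falls from 79 to 50 m³/s over 2 intervals.
K = (Q₂/Q₁)^(1/2) = (50/79)^(1/2) = 0.796.

K ≈ 0.796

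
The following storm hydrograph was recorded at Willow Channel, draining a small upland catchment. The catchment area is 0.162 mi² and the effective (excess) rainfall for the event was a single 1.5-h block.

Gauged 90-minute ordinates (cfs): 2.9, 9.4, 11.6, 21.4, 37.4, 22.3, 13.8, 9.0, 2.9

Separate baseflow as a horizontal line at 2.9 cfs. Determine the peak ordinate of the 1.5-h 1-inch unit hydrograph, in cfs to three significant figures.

U_p ≈ 23.0 cfs

Direct runoff: 0.0, 6.5, 8.7, 18.5, 34.5, 19.4, 10.9, 6.1, 0.0 cfs; ΣQ_DR = 104.6 cfs, peak = 34.5 cfs.
Runoff depth d = ΣQ_DR·Δt / A = 104.6 × 5400 / (0.162 mi²) = 1.501 in.
The 1-inch UH is the DRH scaled by (1 in)/d, so U_p = 34.5 × 1/1.501 = 23.0 cfs.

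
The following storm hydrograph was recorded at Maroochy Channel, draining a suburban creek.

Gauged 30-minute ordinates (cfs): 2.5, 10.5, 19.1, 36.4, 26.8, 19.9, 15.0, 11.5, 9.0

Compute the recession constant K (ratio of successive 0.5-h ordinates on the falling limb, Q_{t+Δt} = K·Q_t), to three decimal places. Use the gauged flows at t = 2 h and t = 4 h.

K ≈ 0.761

Using the recession-limb readings at t = 2 h and t = 4 h: Q falls from 26.8 to 9.0 cfs over 4 intervals.
K = (Q₂/Q₁)^(1/4) = (9.0/26.8)^(1/4) = 0.761.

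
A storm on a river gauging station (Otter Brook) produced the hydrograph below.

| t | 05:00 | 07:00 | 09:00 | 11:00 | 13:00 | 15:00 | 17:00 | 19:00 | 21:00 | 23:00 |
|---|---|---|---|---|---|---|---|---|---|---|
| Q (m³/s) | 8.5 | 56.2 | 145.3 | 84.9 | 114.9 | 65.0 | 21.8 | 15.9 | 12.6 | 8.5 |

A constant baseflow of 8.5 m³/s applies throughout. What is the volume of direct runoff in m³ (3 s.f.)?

Direct-runoff ordinates (Q − Q_b): 0.0, 47.7, 136.8, 76.4, 106.4, 56.5, 13.3, 7.4, 4.1, 0.0 m³/s.
ΣQ_DR = 448.6 m³/s.
With Δt = 2 h = 7200 s, V = ΣQ_DR · Δt = 448.6 × 7200 = 3.23 × 10^6 m³.

V ≈ 3.23 × 10^6 m³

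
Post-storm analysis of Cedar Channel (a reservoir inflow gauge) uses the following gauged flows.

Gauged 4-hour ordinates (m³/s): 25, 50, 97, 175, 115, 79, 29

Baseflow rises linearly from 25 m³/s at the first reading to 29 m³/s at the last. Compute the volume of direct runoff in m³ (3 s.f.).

V ≈ 5.49 × 10^6 m³

Direct-runoff ordinates (Q − Q_b): 0.00, 24.33, 70.67, 148.00, 87.33, 50.67, 0.00 m³/s.
ΣQ_DR = 381.0 m³/s.
With Δt = 4 h = 14400 s, V = ΣQ_DR · Δt = 381.0 × 14400 = 5.49 × 10^6 m³.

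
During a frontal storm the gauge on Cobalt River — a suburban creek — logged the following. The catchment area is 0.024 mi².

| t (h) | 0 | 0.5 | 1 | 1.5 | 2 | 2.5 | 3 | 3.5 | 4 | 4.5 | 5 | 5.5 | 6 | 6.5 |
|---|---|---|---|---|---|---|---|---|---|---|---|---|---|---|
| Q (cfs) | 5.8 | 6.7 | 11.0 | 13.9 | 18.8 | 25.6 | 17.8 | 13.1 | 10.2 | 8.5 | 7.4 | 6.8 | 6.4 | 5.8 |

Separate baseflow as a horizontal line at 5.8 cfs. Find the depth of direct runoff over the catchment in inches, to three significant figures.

d ≈ 2.47 in

Direct runoff: 0.0, 0.9, 5.2, 8.1, 13.0, 19.8, 12.0, 7.3, 4.4, 2.7, 1.6, 1.0, 0.6, 0.0 cfs; ΣQ_DR = 76.60 cfs.
V = ΣQ_DR · Δt = 76.60 × 1800 s = 1.379 × 10^5 ft³.
Over A = 0.024 mi², depth = V / A = 2.47 in.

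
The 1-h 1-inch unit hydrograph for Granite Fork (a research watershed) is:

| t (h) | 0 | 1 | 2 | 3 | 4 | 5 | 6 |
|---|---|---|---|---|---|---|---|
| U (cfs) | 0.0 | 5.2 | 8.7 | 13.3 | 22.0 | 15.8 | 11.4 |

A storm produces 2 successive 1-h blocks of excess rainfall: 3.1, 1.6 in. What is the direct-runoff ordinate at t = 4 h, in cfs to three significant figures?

Q ≈ 89.5 cfs

By discrete convolution, Q_j = Σ (P_i / 1 in) · U_{j−i}.
At t = 4 h (j=4): Q = (3.1/1)·22.0 + (1.6/1)·13.3 = 89.5 cfs.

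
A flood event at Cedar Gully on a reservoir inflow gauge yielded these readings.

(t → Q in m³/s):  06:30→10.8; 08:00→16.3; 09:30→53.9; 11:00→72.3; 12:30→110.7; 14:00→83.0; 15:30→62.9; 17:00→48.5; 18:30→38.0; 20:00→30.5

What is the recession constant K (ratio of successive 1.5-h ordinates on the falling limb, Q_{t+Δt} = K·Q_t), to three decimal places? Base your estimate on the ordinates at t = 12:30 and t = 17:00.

K ≈ 0.760

Using the recession-limb readings at t = 12:30 and t = 17:00: Q falls from 110.7 to 48.5 m³/s over 3 intervals.
K = (Q₂/Q₁)^(1/3) = (48.5/110.7)^(1/3) = 0.760.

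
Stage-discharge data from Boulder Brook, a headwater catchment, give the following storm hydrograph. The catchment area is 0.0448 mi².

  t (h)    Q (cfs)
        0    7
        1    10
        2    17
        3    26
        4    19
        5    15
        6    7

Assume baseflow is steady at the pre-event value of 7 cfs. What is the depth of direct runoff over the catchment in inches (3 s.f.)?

d ≈ 1.80 in

Direct runoff: 0.0, 3.0, 10.0, 19.0, 12.0, 8.0, 0.0 cfs; ΣQ_DR = 52.00 cfs.
V = ΣQ_DR · Δt = 52.00 × 3600 s = 1.872 × 10^5 ft³.
Over A = 0.0448 mi², depth = V / A = 1.80 in.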